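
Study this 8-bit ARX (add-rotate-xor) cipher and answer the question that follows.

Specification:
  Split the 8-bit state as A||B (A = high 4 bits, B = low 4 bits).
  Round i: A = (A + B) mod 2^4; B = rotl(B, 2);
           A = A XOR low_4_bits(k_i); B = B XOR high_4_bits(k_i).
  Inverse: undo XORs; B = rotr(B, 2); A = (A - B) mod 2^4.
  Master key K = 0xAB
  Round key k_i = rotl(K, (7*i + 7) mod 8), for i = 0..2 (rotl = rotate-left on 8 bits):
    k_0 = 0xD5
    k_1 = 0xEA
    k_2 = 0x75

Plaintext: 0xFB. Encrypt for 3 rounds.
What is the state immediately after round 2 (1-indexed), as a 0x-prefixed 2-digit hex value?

s_0 = plaintext = 0xFB
s_1 = Round(s_0, k_0) = 0xF3
s_2 = Round(s_1, k_1) = 0x82
s_3 = Round(s_2, k_2) = 0xFF

0x82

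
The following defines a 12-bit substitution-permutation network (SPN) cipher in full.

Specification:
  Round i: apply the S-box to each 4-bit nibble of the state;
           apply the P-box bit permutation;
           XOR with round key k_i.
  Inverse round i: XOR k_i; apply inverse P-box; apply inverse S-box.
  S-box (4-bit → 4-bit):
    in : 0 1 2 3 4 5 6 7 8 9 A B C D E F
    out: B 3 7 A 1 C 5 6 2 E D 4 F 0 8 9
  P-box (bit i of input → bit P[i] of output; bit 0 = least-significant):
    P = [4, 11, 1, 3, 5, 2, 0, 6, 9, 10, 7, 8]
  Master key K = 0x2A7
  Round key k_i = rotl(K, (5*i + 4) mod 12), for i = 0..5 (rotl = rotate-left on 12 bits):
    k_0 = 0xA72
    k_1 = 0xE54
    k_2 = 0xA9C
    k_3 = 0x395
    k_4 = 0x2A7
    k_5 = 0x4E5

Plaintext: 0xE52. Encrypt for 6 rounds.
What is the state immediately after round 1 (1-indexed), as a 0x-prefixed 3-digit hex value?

s_0 = plaintext = 0xE52
s_1 = Round(s_0, k_0) = 0x321
s_2 = Round(s_1, k_1) = 0x361
s_3 = Round(s_2, k_2) = 0x7AD
s_4 = Round(s_3, k_3) = 0x774
s_5 = Round(s_4, k_4) = 0x632
s_6 = Round(s_5, k_5) = 0xE33

0x321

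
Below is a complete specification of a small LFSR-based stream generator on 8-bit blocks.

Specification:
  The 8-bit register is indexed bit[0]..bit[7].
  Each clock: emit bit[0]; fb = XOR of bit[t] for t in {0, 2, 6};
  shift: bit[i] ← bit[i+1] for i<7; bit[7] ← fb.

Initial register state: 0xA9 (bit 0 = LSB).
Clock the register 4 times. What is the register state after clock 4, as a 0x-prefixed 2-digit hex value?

reg_0 = 0xA9
clock 1: out=1, reg = 0xD4
clock 2: out=0, reg = 0x6A
clock 3: out=0, reg = 0xB5
clock 4: out=1, reg = 0x5A

0x5A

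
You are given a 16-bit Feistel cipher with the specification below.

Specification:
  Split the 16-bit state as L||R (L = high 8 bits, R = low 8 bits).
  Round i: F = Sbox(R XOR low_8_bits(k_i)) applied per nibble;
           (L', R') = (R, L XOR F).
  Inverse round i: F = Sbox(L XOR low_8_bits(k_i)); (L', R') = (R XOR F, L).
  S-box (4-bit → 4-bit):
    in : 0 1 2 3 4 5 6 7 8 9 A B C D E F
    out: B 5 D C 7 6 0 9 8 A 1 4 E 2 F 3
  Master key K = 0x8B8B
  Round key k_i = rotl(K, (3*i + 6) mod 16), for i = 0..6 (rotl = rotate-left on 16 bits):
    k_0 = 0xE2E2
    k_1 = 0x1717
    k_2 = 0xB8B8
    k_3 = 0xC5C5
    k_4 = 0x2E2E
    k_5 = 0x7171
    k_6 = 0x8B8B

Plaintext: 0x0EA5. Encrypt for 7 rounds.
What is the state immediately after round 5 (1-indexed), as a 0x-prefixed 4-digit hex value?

s_0 = plaintext = 0x0EA5
s_1 = Round(s_0, k_0) = 0xA577
s_2 = Round(s_1, k_1) = 0x77AE
s_3 = Round(s_2, k_2) = 0xAE27
s_4 = Round(s_3, k_3) = 0x2753
s_5 = Round(s_4, k_4) = 0x53B5
s_6 = Round(s_5, k_5) = 0xB5B4
s_7 = Round(s_6, k_6) = 0xB476

0x53B5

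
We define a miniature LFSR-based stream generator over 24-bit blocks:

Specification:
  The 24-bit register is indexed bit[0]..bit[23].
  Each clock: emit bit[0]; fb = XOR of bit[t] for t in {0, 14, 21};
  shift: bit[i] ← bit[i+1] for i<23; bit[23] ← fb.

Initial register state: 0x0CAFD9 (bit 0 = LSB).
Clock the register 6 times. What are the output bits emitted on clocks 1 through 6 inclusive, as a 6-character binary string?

100110

reg_0 = 0x0CAFD9
clock 1: out=1, reg = 0x8657EC
clock 2: out=0, reg = 0xC32BF6
clock 3: out=0, reg = 0x6195FB
clock 4: out=1, reg = 0x30CAFD
clock 5: out=1, reg = 0x98657E
clock 6: out=0, reg = 0xCC32BF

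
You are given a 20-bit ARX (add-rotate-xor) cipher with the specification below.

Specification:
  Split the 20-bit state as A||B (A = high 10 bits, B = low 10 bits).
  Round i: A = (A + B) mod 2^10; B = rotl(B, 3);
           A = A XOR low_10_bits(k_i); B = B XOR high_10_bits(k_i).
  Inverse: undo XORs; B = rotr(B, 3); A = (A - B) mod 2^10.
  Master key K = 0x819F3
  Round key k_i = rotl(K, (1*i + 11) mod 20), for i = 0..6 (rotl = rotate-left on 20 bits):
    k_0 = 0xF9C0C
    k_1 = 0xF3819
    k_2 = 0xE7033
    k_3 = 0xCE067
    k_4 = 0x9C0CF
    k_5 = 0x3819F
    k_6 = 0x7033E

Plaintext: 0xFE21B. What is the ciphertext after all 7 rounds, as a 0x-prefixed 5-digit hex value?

s_0 = plaintext = 0xFE21B
s_1 = Round(s_0, k_0) = 0x87F3B
s_2 = Round(s_1, k_1) = 0x50E10
s_3 = Round(s_2, k_2) = 0xD8318
s_4 = Round(s_3, k_3) = 0x87FFE
s_5 = Round(s_4, k_4) = 0xB4987
s_6 = Round(s_5, k_5) = 0x718DB
s_7 = Round(s_6, k_6) = 0x67F19

0x67F19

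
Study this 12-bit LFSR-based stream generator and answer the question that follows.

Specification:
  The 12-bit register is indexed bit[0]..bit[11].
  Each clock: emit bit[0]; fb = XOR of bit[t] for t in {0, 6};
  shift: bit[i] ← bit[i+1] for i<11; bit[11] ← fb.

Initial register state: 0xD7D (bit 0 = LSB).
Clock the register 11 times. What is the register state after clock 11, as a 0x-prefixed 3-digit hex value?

reg_0 = 0xD7D
clock 1: out=1, reg = 0x6BE
clock 2: out=0, reg = 0x35F
clock 3: out=1, reg = 0x1AF
clock 4: out=1, reg = 0x8D7
clock 5: out=1, reg = 0x46B
clock 6: out=1, reg = 0x235
clock 7: out=1, reg = 0x91A
clock 8: out=0, reg = 0x48D
clock 9: out=1, reg = 0xA46
clock 10: out=0, reg = 0xD23
clock 11: out=1, reg = 0xE91

0xE91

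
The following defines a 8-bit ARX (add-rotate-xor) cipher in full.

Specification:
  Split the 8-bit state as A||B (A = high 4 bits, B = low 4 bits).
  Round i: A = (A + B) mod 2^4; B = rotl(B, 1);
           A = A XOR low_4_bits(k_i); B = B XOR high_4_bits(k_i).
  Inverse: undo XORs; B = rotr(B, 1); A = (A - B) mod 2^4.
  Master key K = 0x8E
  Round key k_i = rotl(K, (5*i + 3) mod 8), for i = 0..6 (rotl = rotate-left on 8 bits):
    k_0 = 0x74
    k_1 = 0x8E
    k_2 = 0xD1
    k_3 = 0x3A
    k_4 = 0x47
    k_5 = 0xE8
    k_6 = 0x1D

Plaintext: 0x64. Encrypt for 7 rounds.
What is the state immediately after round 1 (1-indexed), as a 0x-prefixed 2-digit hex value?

0xEF

s_0 = plaintext = 0x64
s_1 = Round(s_0, k_0) = 0xEF
s_2 = Round(s_1, k_1) = 0x37
s_3 = Round(s_2, k_2) = 0xB3
s_4 = Round(s_3, k_3) = 0x45
s_5 = Round(s_4, k_4) = 0xEE
s_6 = Round(s_5, k_5) = 0x43
s_7 = Round(s_6, k_6) = 0xA7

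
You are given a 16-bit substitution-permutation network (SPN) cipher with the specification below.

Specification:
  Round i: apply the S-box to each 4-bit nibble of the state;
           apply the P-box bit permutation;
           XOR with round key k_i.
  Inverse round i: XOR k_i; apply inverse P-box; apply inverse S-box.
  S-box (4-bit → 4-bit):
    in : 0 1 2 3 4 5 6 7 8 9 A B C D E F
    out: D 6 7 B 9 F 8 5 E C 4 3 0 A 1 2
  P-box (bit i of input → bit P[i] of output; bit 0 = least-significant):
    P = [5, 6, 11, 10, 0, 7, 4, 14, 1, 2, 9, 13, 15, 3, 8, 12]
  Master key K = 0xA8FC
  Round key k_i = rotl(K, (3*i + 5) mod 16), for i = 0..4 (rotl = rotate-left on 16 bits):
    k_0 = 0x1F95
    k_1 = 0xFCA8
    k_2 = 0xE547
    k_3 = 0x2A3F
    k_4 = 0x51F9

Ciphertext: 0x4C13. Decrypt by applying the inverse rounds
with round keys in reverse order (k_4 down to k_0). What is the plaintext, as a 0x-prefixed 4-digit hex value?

s_0 = ciphertext = 0x4C13
s_1 = InvRound(s_0, k_4) = 0x8EF5
s_2 = InvRound(s_1, k_3) = 0xB4FD
s_3 = InvRound(s_2, k_2) = 0x8E8E
s_4 = InvRound(s_3, k_1) = 0x656E
s_5 = InvRound(s_4, k_0) = 0xD052

0xD052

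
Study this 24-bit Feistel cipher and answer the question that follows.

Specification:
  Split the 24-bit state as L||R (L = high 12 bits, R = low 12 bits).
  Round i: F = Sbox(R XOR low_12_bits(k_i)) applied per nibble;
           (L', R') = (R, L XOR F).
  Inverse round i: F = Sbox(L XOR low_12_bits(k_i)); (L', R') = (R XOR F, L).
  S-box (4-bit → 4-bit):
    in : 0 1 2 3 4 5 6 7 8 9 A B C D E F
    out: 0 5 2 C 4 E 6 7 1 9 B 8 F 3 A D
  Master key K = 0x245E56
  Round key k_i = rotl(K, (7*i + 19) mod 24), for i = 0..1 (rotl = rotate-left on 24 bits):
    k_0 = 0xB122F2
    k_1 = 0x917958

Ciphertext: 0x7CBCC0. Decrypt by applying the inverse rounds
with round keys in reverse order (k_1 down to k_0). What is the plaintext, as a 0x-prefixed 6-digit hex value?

s_0 = ciphertext = 0x7CBCC0
s_1 = InvRound(s_0, k_1) = 0x65C7CB
s_2 = InvRound(s_1, k_0) = 0x37165C

0x37165C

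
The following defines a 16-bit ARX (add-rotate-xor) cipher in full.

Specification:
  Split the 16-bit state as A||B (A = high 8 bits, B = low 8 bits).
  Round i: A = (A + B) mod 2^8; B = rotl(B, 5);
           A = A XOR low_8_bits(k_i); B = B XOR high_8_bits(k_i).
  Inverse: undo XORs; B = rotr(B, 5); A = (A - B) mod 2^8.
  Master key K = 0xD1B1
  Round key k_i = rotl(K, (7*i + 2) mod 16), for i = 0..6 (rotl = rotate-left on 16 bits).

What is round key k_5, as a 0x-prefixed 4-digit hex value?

K = 0xD1B1
k_0 = rotl(K, (7*0+2) mod 16) = rotl(K, 2) = 0x46C7
k_1 = rotl(K, (7*1+2) mod 16) = rotl(K, 9) = 0x63A3
k_2 = rotl(K, (7*2+2) mod 16) = rotl(K, 0) = 0xD1B1
k_3 = rotl(K, (7*3+2) mod 16) = rotl(K, 7) = 0xD8E8
k_4 = rotl(K, (7*4+2) mod 16) = rotl(K, 14) = 0x746C
k_5 = rotl(K, (7*5+2) mod 16) = rotl(K, 5) = 0x363A

0x363A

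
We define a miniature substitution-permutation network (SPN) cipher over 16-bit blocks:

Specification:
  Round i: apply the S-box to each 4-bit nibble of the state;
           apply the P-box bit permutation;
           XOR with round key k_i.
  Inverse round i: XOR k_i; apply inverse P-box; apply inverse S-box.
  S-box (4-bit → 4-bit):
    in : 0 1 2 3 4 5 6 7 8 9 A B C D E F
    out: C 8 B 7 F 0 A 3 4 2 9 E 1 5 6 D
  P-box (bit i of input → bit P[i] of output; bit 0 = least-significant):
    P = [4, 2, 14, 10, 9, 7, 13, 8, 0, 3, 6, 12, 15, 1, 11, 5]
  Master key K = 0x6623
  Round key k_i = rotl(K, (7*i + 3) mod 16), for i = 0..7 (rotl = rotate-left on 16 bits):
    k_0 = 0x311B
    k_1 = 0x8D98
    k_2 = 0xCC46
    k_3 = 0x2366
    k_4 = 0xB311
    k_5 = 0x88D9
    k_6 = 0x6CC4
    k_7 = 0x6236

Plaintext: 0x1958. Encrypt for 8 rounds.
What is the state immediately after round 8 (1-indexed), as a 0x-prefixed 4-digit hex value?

s_0 = plaintext = 0x1958
s_1 = Round(s_0, k_0) = 0x7133
s_2 = Round(s_1, k_1) = 0x7F0E
s_3 = Round(s_2, k_2) = 0x3D01
s_4 = Round(s_3, k_3) = 0x8E25
s_5 = Round(s_4, k_4) = 0xB8D9
s_6 = Round(s_5, k_5) = 0xA2BF
s_7 = Round(s_6, k_6) = 0x997D
s_8 = Round(s_7, k_7) = 0x20AC

0x20AC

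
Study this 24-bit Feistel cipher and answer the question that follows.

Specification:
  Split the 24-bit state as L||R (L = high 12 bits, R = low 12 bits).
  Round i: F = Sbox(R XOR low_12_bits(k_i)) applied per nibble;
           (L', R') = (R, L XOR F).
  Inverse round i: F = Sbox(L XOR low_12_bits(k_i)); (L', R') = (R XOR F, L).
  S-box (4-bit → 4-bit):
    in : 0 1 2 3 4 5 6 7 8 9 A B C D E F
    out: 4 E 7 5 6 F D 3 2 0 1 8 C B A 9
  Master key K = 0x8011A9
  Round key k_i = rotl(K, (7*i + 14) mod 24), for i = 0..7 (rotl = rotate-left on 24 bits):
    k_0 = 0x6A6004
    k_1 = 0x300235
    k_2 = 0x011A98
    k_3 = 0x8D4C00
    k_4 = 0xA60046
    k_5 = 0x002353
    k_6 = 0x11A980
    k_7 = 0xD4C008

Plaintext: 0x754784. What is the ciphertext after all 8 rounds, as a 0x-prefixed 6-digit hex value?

s_0 = plaintext = 0x754784
s_1 = Round(s_0, k_0) = 0x784470
s_2 = Round(s_1, k_1) = 0x470AEB
s_3 = Round(s_2, k_2) = 0xAEB045
s_4 = Round(s_3, k_3) = 0x045684
s_5 = Round(s_4, k_4) = 0x684D82
s_6 = Round(s_5, k_5) = 0xD82C3A
s_7 = Round(s_6, k_6) = 0xC3A203
s_8 = Round(s_7, k_7) = 0x203B72

0x203B72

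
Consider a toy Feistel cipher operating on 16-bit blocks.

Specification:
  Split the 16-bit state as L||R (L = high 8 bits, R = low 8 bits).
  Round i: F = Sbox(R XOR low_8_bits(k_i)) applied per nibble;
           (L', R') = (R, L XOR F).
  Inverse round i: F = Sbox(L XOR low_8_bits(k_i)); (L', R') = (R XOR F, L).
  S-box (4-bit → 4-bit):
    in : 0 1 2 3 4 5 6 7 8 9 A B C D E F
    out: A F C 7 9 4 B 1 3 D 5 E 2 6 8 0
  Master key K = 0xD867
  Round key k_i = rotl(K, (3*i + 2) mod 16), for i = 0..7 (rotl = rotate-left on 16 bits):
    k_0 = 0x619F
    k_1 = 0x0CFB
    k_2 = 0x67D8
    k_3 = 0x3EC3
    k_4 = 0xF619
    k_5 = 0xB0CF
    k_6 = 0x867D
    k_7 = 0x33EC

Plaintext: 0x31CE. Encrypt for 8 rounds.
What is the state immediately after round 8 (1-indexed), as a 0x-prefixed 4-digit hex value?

s_0 = plaintext = 0x31CE
s_1 = Round(s_0, k_0) = 0xCE7E
s_2 = Round(s_1, k_1) = 0x7EFA
s_3 = Round(s_2, k_2) = 0xFAB2
s_4 = Round(s_3, k_3) = 0xB2E5
s_5 = Round(s_4, k_4) = 0xE5B0
s_6 = Round(s_5, k_5) = 0xB0F5
s_7 = Round(s_6, k_6) = 0xF583
s_8 = Round(s_7, k_7) = 0x8345

0x8345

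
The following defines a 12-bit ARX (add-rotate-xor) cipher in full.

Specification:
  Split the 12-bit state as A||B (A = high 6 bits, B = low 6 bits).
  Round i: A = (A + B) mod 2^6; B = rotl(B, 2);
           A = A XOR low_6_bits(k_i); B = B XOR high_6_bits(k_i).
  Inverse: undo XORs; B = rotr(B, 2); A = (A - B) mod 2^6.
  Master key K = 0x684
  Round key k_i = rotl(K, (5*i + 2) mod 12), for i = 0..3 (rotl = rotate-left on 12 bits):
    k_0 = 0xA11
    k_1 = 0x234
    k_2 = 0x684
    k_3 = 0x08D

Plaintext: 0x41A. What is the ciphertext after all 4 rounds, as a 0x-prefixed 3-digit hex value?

0xDE8

s_0 = plaintext = 0x41A
s_1 = Round(s_0, k_0) = 0xEC1
s_2 = Round(s_1, k_1) = 0x20C
s_3 = Round(s_2, k_2) = 0x42A
s_4 = Round(s_3, k_3) = 0xDE8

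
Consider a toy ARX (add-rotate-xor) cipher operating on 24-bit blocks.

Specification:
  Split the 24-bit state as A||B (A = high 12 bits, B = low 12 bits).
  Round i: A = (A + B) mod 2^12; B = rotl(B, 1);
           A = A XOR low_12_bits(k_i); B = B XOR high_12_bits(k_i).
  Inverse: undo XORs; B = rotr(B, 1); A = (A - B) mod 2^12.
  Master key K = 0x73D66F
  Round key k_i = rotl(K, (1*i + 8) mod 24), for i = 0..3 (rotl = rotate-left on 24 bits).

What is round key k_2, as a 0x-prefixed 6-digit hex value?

0x59BDCF

K = 0x73D66F
k_0 = rotl(K, (1*0+8) mod 24) = rotl(K, 8) = 0xD66F73
k_1 = rotl(K, (1*1+8) mod 24) = rotl(K, 9) = 0xACDEE7
k_2 = rotl(K, (1*2+8) mod 24) = rotl(K, 10) = 0x59BDCF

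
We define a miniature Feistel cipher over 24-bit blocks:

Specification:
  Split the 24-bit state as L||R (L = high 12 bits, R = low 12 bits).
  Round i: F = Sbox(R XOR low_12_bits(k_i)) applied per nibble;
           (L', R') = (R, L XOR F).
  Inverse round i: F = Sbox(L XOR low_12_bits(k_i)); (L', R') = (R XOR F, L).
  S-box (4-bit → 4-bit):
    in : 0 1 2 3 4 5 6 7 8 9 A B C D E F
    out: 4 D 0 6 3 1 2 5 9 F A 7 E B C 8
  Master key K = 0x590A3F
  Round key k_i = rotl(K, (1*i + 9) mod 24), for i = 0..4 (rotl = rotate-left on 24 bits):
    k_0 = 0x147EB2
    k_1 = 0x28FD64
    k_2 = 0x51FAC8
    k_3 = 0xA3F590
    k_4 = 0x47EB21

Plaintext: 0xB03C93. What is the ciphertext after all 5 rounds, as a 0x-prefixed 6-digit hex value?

s_0 = plaintext = 0xB03C93
s_1 = Round(s_0, k_0) = 0xC93B0E
s_2 = Round(s_1, k_1) = 0xB0EEB9
s_3 = Round(s_2, k_2) = 0xEB9853
s_4 = Round(s_3, k_3) = 0x85355F
s_5 = Round(s_4, k_4) = 0x55F40F

0x55F40F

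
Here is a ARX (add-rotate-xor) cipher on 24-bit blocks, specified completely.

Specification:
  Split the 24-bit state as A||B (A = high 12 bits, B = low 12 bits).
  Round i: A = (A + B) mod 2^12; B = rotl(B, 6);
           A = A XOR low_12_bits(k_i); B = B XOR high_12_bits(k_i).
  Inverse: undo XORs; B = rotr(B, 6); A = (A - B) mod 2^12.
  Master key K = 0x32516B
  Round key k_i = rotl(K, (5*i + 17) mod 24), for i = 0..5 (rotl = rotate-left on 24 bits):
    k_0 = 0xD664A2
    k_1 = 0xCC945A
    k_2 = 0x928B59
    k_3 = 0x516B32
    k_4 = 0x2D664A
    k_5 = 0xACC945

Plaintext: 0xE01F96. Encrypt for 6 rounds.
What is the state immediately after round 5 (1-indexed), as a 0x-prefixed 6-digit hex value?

s_0 = plaintext = 0xE01F96
s_1 = Round(s_0, k_0) = 0x9358D8
s_2 = Round(s_1, k_1) = 0x657AEA
s_3 = Round(s_2, k_2) = 0xA18383
s_4 = Round(s_3, k_3) = 0x6A95D8
s_5 = Round(s_4, k_4) = 0xACB4C1
s_6 = Round(s_5, k_5) = 0x6C9A9F

0xACB4C1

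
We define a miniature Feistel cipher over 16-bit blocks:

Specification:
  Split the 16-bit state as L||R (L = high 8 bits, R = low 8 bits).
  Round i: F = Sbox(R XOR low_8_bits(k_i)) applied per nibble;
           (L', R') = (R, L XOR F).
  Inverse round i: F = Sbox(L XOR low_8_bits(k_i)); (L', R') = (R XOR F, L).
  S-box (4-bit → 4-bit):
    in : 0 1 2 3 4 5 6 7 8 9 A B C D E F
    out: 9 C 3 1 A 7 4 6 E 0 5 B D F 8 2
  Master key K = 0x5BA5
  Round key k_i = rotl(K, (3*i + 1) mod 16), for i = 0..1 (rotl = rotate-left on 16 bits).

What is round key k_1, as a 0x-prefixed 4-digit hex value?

K = 0x5BA5
k_0 = rotl(K, (3*0+1) mod 16) = rotl(K, 1) = 0xB74A
k_1 = rotl(K, (3*1+1) mod 16) = rotl(K, 4) = 0xBA55

0xBA55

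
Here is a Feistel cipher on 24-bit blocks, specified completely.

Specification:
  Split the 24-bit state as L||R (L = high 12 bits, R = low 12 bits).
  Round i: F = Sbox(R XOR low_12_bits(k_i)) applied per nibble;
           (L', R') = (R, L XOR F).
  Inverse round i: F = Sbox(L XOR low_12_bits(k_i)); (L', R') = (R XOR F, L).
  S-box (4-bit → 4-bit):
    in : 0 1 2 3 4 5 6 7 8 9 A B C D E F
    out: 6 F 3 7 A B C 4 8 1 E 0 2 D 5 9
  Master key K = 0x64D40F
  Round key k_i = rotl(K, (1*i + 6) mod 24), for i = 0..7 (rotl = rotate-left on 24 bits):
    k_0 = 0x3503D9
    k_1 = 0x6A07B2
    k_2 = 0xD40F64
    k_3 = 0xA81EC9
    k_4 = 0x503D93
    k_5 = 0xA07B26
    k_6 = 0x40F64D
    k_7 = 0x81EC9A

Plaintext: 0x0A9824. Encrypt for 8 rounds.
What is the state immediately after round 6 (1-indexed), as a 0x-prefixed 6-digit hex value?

0x1453B6

s_0 = plaintext = 0x0A9824
s_1 = Round(s_0, k_0) = 0x824034
s_2 = Round(s_1, k_1) = 0x034CA8
s_3 = Round(s_2, k_2) = 0xCA8716
s_4 = Round(s_3, k_3) = 0x716D71
s_5 = Round(s_4, k_4) = 0xD71145
s_6 = Round(s_5, k_5) = 0x1453B6
s_7 = Round(s_6, k_6) = 0x3B6AD5
s_8 = Round(s_7, k_7) = 0xAD5F1F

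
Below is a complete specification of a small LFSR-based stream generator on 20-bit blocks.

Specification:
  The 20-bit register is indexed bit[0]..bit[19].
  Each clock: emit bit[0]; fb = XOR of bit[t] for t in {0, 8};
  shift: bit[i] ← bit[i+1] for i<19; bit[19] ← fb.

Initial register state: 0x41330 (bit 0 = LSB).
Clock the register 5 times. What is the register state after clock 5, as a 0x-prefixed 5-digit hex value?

reg_0 = 0x41330
clock 1: out=0, reg = 0xA0998
clock 2: out=0, reg = 0xD04CC
clock 3: out=0, reg = 0x68266
clock 4: out=0, reg = 0x34133
clock 5: out=1, reg = 0x1A099

0x1A099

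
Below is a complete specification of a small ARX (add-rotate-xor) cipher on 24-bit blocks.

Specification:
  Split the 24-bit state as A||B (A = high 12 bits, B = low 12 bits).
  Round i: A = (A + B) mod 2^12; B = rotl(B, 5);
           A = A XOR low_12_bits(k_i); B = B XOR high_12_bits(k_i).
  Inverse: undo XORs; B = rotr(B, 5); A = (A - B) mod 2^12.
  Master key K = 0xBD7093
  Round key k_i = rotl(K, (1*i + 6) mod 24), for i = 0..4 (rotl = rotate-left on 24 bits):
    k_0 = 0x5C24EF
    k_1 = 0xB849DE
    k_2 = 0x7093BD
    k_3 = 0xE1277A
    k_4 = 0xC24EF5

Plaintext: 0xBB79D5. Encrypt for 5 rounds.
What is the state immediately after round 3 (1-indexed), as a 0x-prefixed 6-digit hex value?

0xD79042

s_0 = plaintext = 0xBB79D5
s_1 = Round(s_0, k_0) = 0x163F71
s_2 = Round(s_1, k_1) = 0x90A5BA
s_3 = Round(s_2, k_2) = 0xD79042
s_4 = Round(s_3, k_3) = 0xAC1652
s_5 = Round(s_4, k_4) = 0xFE6668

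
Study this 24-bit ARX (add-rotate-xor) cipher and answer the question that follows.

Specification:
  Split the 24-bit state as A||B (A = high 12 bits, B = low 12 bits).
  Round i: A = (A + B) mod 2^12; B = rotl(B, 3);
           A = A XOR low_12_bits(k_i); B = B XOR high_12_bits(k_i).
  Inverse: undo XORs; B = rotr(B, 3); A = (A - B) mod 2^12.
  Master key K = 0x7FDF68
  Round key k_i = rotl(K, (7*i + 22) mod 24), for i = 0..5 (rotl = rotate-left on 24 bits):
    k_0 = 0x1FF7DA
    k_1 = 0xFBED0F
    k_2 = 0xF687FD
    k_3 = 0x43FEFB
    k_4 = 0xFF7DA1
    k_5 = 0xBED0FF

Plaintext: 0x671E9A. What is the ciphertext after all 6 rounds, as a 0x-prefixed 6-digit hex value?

0xAABC93

s_0 = plaintext = 0x671E9A
s_1 = Round(s_0, k_0) = 0x2D1528
s_2 = Round(s_1, k_1) = 0xAF66FC
s_3 = Round(s_2, k_2) = 0x60F88B
s_4 = Round(s_3, k_3) = 0x061063
s_5 = Round(s_4, k_4) = 0xD65CEF
s_6 = Round(s_5, k_5) = 0xAABC93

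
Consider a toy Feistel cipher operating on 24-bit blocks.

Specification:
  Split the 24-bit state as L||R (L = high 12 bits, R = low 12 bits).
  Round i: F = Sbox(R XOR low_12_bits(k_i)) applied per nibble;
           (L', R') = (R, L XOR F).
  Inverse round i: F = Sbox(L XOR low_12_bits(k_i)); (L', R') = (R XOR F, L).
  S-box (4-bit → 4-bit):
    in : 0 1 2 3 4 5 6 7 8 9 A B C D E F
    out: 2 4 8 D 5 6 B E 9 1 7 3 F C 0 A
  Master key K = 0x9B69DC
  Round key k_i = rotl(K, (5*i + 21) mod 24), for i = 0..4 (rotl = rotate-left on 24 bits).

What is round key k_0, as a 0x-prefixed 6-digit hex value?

K = 0x9B69DC
k_0 = rotl(K, (5*0+21) mod 24) = rotl(K, 21) = 0x936D3B

0x936D3B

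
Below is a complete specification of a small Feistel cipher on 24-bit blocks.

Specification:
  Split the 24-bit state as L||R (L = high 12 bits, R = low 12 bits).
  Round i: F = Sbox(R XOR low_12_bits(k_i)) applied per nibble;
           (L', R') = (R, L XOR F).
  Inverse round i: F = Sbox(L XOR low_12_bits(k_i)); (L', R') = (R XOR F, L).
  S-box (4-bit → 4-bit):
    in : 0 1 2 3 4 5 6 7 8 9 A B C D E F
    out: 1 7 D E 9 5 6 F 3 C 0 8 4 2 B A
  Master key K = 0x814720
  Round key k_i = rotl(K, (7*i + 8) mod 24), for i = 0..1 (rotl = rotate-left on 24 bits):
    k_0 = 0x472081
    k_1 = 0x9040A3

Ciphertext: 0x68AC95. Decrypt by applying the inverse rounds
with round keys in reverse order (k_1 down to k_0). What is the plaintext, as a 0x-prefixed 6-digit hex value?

0x6C9A49

s_0 = ciphertext = 0x68AC95
s_1 = InvRound(s_0, k_1) = 0xA4968A
s_2 = InvRound(s_1, k_0) = 0x6C9A49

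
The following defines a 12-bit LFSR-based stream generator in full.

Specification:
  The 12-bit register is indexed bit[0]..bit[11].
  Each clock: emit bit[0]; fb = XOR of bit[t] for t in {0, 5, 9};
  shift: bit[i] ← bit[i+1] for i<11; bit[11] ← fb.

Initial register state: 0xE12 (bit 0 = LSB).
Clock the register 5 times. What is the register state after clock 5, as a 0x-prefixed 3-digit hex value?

0x6F0

reg_0 = 0xE12
clock 1: out=0, reg = 0xF09
clock 2: out=1, reg = 0x784
clock 3: out=0, reg = 0xBC2
clock 4: out=0, reg = 0xDE1
clock 5: out=1, reg = 0x6F0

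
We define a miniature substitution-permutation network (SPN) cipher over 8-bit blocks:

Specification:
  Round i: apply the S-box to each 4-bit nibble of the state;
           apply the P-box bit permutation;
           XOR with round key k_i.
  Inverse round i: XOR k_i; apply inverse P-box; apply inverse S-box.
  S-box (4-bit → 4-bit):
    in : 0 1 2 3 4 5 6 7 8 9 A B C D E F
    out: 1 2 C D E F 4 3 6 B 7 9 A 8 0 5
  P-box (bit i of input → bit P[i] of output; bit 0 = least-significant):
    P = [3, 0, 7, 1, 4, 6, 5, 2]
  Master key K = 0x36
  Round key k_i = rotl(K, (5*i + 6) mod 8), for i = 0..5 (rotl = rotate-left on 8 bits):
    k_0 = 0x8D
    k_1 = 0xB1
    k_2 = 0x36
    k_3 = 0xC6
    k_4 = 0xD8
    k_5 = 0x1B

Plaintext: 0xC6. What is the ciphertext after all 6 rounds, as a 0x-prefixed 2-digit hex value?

0x73

s_0 = plaintext = 0xC6
s_1 = Round(s_0, k_0) = 0x49
s_2 = Round(s_1, k_1) = 0xDE
s_3 = Round(s_2, k_2) = 0x32
s_4 = Round(s_3, k_3) = 0x70
s_5 = Round(s_4, k_4) = 0x80
s_6 = Round(s_5, k_5) = 0x73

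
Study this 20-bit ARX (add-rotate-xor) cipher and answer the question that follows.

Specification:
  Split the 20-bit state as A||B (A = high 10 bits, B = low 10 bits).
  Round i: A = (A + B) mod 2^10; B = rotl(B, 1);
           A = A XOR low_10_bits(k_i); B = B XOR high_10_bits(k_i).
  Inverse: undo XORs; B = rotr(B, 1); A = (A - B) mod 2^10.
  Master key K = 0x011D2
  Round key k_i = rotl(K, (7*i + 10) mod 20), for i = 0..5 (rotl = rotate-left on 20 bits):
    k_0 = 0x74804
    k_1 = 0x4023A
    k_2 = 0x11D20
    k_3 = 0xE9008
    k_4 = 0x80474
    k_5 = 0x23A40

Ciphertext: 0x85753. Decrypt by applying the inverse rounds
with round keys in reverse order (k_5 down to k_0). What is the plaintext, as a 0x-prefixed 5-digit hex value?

s_0 = ciphertext = 0x85753
s_1 = InvRound(s_0, k_5) = 0x19FEE
s_2 = InvRound(s_1, k_4) = 0x472F7
s_3 = InvRound(s_2, k_3) = 0x9AEA9
s_4 = InvRound(s_3, k_2) = 0x75177
s_5 = InvRound(s_4, k_1) = 0x6CE3B
s_6 = InvRound(s_5, k_0) = 0x70FF4

0x70FF4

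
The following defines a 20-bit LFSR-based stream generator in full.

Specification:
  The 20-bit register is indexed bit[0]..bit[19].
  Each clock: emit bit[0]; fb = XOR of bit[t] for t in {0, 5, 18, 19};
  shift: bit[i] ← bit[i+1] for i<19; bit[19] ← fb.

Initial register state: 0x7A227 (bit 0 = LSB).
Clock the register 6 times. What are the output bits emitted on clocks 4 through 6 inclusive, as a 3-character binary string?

001

reg_0 = 0x7A227
clock 1: out=1, reg = 0xBD113
clock 2: out=1, reg = 0x5E889
clock 3: out=1, reg = 0x2F444
clock 4: out=0, reg = 0x17A22
clock 5: out=0, reg = 0x8BD11
clock 6: out=1, reg = 0x45E88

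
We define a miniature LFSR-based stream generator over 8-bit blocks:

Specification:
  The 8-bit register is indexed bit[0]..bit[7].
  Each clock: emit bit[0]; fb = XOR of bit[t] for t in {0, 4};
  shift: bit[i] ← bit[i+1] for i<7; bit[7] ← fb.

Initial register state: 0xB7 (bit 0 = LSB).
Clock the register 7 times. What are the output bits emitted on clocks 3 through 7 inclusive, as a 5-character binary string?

reg_0 = 0xB7
clock 1: out=1, reg = 0x5B
clock 2: out=1, reg = 0x2D
clock 3: out=1, reg = 0x96
clock 4: out=0, reg = 0xCB
clock 5: out=1, reg = 0xE5
clock 6: out=1, reg = 0xF2
clock 7: out=0, reg = 0xF9

10110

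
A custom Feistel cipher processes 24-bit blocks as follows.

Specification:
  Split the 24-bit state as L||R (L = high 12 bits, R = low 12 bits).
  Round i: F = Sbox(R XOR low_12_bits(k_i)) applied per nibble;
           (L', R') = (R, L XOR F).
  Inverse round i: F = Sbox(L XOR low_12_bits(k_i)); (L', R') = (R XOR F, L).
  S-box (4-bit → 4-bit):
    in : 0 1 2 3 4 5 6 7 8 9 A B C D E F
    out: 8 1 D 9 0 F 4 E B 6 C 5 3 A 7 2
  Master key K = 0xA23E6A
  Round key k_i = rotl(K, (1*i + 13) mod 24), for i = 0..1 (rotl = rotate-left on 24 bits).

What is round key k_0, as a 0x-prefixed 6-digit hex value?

K = 0xA23E6A
k_0 = rotl(K, (1*0+13) mod 24) = rotl(K, 13) = 0xCD5447

0xCD5447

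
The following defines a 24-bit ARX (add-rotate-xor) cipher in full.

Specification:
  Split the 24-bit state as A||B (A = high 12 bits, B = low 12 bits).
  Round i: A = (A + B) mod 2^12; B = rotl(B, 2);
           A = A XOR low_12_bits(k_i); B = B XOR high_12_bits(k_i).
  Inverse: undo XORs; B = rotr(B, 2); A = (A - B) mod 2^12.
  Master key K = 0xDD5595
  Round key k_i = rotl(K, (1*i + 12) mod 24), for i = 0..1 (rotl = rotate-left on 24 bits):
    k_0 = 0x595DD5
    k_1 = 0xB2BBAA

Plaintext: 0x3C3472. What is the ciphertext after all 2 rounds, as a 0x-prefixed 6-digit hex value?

0x196A5A

s_0 = plaintext = 0x3C3472
s_1 = Round(s_0, k_0) = 0x5E045C
s_2 = Round(s_1, k_1) = 0x196A5A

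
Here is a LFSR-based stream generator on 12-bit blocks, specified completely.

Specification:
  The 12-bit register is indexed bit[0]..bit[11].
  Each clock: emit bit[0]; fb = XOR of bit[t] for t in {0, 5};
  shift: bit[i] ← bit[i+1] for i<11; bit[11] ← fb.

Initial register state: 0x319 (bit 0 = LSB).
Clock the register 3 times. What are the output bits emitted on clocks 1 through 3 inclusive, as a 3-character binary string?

100

reg_0 = 0x319
clock 1: out=1, reg = 0x98C
clock 2: out=0, reg = 0x4C6
clock 3: out=0, reg = 0x263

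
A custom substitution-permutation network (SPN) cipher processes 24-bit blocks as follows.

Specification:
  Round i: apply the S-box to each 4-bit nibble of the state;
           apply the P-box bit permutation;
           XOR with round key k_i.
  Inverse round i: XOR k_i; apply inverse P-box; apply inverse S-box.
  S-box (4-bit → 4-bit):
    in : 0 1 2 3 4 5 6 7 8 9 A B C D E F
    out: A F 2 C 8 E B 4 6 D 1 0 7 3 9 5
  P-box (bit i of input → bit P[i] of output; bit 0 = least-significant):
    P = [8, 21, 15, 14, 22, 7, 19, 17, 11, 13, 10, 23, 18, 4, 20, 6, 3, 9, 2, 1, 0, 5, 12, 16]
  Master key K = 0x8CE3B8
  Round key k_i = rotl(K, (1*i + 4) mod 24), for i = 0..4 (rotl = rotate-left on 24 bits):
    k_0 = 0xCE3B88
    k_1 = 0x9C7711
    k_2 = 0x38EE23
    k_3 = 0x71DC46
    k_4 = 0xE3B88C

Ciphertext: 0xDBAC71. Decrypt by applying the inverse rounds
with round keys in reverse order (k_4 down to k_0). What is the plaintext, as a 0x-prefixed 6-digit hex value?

s_0 = ciphertext = 0xDBAC71
s_1 = InvRound(s_0, k_4) = 0xCF5782
s_2 = InvRound(s_1, k_3) = 0xB89E5C
s_3 = InvRound(s_2, k_2) = 0xC900B4
s_4 = InvRound(s_3, k_1) = 0x18F8DE
s_5 = InvRound(s_4, k_0) = 0xB514E9

0xB514E9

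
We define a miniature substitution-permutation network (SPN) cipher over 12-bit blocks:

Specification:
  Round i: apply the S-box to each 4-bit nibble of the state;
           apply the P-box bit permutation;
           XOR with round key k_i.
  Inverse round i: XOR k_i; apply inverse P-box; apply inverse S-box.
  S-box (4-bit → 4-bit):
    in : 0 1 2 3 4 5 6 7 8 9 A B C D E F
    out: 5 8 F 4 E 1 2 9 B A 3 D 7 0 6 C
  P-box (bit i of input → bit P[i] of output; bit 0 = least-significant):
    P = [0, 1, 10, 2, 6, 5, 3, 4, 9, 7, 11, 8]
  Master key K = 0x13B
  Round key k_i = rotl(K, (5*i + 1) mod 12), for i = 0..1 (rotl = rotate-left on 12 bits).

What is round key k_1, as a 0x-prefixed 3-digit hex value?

K = 0x13B
k_0 = rotl(K, (5*0+1) mod 12) = rotl(K, 1) = 0x276
k_1 = rotl(K, (5*1+1) mod 12) = rotl(K, 6) = 0xEC4

0xEC4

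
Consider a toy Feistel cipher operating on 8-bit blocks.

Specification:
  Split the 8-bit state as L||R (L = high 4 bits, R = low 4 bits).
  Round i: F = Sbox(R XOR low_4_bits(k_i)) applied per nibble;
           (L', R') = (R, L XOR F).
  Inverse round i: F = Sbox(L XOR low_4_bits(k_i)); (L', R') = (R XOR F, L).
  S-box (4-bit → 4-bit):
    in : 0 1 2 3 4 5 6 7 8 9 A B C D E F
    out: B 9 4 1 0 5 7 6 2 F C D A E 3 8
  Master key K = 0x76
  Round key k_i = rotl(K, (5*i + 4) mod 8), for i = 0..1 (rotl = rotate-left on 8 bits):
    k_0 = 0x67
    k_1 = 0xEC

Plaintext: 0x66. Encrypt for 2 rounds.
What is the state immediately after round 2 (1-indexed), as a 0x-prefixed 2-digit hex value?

0xF7

s_0 = plaintext = 0x66
s_1 = Round(s_0, k_0) = 0x6F
s_2 = Round(s_1, k_1) = 0xF7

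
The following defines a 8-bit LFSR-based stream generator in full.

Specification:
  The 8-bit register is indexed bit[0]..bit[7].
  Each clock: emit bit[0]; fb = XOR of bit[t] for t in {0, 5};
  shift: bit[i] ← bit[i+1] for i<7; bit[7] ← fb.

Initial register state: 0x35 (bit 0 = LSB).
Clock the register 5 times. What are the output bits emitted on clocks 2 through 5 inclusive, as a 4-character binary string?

reg_0 = 0x35
clock 1: out=1, reg = 0x1A
clock 2: out=0, reg = 0x0D
clock 3: out=1, reg = 0x86
clock 4: out=0, reg = 0x43
clock 5: out=1, reg = 0xA1

0101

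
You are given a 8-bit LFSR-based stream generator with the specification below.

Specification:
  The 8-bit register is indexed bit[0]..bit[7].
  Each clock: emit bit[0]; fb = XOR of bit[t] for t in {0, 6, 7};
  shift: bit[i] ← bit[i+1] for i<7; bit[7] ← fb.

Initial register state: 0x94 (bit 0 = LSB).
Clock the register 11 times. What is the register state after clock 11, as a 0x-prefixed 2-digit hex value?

0x66

reg_0 = 0x94
clock 1: out=0, reg = 0xCA
clock 2: out=0, reg = 0x65
clock 3: out=1, reg = 0x32
clock 4: out=0, reg = 0x19
clock 5: out=1, reg = 0x8C
clock 6: out=0, reg = 0xC6
clock 7: out=0, reg = 0x63
clock 8: out=1, reg = 0x31
clock 9: out=1, reg = 0x98
clock 10: out=0, reg = 0xCC
clock 11: out=0, reg = 0x66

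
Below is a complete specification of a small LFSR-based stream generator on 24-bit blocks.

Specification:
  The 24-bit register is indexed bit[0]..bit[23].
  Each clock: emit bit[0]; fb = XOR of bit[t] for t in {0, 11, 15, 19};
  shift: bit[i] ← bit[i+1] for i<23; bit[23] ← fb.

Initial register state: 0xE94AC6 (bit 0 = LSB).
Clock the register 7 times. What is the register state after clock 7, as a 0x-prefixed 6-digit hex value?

0x41D295

reg_0 = 0xE94AC6
clock 1: out=0, reg = 0x74A563
clock 2: out=1, reg = 0x3A52B1
clock 3: out=1, reg = 0x1D2958
clock 4: out=0, reg = 0x0E94AC
clock 5: out=0, reg = 0x074A56
clock 6: out=0, reg = 0x83A52B
clock 7: out=1, reg = 0x41D295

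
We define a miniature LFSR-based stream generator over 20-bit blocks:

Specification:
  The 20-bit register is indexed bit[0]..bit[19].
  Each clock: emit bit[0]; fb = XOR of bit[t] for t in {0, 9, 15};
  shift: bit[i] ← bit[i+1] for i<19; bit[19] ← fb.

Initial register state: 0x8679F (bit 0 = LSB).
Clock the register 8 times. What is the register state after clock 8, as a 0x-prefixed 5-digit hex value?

reg_0 = 0x8679F
clock 1: out=1, reg = 0x433CF
clock 2: out=1, reg = 0x219E7
clock 3: out=1, reg = 0x90CF3
clock 4: out=1, reg = 0xC8679
clock 5: out=1, reg = 0xE433C
clock 6: out=0, reg = 0xF219E
clock 7: out=0, reg = 0x790CF
clock 8: out=1, reg = 0x3C867

0x3C867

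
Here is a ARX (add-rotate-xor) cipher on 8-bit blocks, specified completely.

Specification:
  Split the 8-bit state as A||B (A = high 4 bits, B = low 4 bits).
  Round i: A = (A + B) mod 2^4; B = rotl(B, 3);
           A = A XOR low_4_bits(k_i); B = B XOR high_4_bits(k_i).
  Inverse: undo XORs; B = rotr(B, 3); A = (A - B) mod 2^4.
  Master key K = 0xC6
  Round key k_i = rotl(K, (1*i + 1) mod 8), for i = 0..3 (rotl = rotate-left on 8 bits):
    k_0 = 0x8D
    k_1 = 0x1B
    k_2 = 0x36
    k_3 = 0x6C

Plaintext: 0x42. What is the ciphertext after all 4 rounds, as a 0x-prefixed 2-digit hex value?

0xB8

s_0 = plaintext = 0x42
s_1 = Round(s_0, k_0) = 0xB9
s_2 = Round(s_1, k_1) = 0xFD
s_3 = Round(s_2, k_2) = 0xAD
s_4 = Round(s_3, k_3) = 0xB8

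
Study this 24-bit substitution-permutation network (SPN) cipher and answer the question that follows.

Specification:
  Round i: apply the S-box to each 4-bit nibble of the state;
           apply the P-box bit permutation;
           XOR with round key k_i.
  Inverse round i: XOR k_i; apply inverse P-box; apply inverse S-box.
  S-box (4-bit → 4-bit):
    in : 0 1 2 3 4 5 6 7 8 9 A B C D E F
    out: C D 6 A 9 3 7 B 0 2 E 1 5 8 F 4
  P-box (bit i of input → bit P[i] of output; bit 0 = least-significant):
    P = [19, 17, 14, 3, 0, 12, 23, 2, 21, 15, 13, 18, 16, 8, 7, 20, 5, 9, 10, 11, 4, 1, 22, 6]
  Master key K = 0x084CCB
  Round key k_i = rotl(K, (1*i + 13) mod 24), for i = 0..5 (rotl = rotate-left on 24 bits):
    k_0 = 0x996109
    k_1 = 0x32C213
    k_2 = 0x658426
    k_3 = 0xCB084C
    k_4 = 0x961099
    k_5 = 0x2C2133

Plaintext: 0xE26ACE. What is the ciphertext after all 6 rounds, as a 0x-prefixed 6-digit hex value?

s_0 = plaintext = 0xE26ACE
s_1 = Round(s_0, k_0) = 0x5686D2
s_2 = Round(s_1, k_1) = 0x102425
s_3 = Round(s_2, k_2) = 0x8B99F6
s_4 = Round(s_3, k_3) = 0x41C96C
s_5 = Round(s_4, k_4) = 0x1FCC68
s_6 = Round(s_5, k_5) = 0xCD15E2

0xCD15E2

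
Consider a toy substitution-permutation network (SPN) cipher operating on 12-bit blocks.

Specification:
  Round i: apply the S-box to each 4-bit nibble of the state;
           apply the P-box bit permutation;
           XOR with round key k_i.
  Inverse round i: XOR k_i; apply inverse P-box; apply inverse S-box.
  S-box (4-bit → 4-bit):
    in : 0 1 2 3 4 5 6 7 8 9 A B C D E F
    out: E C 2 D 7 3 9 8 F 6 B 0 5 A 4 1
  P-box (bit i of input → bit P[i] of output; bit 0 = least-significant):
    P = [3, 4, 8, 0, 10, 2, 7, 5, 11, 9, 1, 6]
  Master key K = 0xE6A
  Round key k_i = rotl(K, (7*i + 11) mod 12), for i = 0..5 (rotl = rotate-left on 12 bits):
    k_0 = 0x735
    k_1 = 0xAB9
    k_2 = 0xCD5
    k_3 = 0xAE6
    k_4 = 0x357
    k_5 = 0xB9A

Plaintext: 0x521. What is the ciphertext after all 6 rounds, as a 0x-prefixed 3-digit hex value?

s_0 = plaintext = 0x521
s_1 = Round(s_0, k_0) = 0xC30
s_2 = Round(s_1, k_1) = 0x70A
s_3 = Round(s_2, k_2) = 0xC28
s_4 = Round(s_3, k_3) = 0x3F9
s_5 = Round(s_4, k_4) = 0xE05
s_6 = Round(s_5, k_5) = 0xB24

0xB24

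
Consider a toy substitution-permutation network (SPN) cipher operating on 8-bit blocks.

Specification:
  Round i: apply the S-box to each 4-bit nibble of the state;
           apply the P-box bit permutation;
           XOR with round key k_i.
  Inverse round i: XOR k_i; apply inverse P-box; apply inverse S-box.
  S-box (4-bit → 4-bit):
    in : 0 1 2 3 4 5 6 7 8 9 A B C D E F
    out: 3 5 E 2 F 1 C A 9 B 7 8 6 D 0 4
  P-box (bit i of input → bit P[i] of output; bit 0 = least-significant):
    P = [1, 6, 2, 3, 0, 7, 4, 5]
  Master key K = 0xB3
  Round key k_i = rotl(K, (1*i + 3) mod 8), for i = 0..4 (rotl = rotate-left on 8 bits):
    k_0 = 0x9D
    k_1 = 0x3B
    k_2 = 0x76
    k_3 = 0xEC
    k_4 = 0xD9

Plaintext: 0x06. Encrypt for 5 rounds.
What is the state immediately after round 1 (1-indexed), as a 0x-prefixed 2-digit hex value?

0x10

s_0 = plaintext = 0x06
s_1 = Round(s_0, k_0) = 0x10
s_2 = Round(s_1, k_1) = 0x68
s_3 = Round(s_2, k_2) = 0x4C
s_4 = Round(s_3, k_3) = 0x19
s_5 = Round(s_4, k_4) = 0x82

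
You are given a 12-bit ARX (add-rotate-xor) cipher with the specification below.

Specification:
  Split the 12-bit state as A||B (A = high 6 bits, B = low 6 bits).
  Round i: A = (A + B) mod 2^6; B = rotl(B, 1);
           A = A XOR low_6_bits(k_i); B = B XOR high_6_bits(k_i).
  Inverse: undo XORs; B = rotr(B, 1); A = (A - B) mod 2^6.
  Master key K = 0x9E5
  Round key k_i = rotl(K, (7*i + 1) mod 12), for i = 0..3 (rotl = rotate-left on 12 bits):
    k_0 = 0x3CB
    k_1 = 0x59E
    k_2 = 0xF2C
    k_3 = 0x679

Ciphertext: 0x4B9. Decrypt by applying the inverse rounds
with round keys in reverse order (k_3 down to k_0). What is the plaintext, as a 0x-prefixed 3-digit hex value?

0x367

s_0 = ciphertext = 0x4B9
s_1 = InvRound(s_0, k_3) = 0x6D0
s_2 = InvRound(s_1, k_2) = 0x856
s_3 = InvRound(s_2, k_1) = 0xFC0
s_4 = InvRound(s_3, k_0) = 0x367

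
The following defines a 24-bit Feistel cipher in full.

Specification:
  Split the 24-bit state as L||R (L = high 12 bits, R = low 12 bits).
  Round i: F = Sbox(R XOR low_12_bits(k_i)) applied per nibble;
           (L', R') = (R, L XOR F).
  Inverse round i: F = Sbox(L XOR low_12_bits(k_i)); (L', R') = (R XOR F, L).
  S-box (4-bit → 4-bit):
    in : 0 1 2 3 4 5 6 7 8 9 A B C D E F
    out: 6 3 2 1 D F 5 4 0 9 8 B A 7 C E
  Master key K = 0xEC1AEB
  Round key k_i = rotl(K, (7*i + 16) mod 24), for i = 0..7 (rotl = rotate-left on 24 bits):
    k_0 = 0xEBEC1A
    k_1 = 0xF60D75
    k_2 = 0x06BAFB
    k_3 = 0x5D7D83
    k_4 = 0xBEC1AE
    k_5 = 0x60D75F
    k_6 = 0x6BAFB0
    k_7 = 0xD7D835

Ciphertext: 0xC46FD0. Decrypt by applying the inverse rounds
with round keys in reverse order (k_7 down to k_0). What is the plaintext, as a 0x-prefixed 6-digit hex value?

s_0 = ciphertext = 0xC46FD0
s_1 = InvRound(s_0, k_7) = 0x291C46
s_2 = InvRound(s_1, k_6) = 0xB65291
s_3 = InvRound(s_2, k_5) = 0x889B65
s_4 = InvRound(s_3, k_4) = 0x241889
s_5 = InvRound(s_4, k_3) = 0x62B241
s_6 = InvRound(s_5, k_2) = 0x83762B
s_7 = InvRound(s_6, k_1) = 0x9F9837
s_8 = InvRound(s_7, k_0) = 0x7F69F9

0x7F69F9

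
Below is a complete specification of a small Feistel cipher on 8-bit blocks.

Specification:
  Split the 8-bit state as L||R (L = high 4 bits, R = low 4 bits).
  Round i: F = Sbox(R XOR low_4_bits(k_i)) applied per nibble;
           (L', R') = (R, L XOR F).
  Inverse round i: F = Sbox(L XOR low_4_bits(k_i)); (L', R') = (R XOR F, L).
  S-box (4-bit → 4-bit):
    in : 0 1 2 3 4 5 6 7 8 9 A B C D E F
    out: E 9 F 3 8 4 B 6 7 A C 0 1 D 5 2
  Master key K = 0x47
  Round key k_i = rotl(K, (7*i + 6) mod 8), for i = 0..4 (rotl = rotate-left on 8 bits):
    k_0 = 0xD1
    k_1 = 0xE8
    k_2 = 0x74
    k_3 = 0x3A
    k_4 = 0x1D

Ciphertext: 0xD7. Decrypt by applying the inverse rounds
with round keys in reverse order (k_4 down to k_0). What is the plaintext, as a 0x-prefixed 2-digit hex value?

s_0 = ciphertext = 0xD7
s_1 = InvRound(s_0, k_4) = 0x9D
s_2 = InvRound(s_1, k_3) = 0xE9
s_3 = InvRound(s_2, k_2) = 0x5E
s_4 = InvRound(s_3, k_1) = 0x35
s_5 = InvRound(s_4, k_0) = 0xA3

0xA3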